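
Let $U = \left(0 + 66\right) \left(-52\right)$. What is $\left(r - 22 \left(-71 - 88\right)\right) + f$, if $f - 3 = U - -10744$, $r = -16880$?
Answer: $-6067$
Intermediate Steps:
$U = -3432$ ($U = 66 \left(-52\right) = -3432$)
$f = 7315$ ($f = 3 - -7312 = 3 + \left(-3432 + 10744\right) = 3 + 7312 = 7315$)
$\left(r - 22 \left(-71 - 88\right)\right) + f = \left(-16880 - 22 \left(-71 - 88\right)\right) + 7315 = \left(-16880 - -3498\right) + 7315 = \left(-16880 + 3498\right) + 7315 = -13382 + 7315 = -6067$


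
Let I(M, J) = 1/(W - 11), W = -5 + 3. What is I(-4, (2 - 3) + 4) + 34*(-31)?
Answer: -13703/13 ≈ -1054.1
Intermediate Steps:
W = -2
I(M, J) = -1/13 (I(M, J) = 1/(-2 - 11) = 1/(-13) = -1/13)
I(-4, (2 - 3) + 4) + 34*(-31) = -1/13 + 34*(-31) = -1/13 - 1054 = -13703/13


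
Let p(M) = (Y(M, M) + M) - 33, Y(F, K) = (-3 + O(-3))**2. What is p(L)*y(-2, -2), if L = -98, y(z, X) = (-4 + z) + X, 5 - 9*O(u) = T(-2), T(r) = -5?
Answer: 82576/81 ≈ 1019.5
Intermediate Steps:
O(u) = 10/9 (O(u) = 5/9 - 1/9*(-5) = 5/9 + 5/9 = 10/9)
y(z, X) = -4 + X + z
Y(F, K) = 289/81 (Y(F, K) = (-3 + 10/9)**2 = (-17/9)**2 = 289/81)
p(M) = -2384/81 + M (p(M) = (289/81 + M) - 33 = -2384/81 + M)
p(L)*y(-2, -2) = (-2384/81 - 98)*(-4 - 2 - 2) = -10322/81*(-8) = 82576/81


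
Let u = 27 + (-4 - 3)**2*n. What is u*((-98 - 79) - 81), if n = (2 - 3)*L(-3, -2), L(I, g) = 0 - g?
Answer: 18318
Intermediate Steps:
L(I, g) = -g
n = -2 (n = (2 - 3)*(-1*(-2)) = -1*2 = -2)
u = -71 (u = 27 + (-4 - 3)**2*(-2) = 27 + (-7)**2*(-2) = 27 + 49*(-2) = 27 - 98 = -71)
u*((-98 - 79) - 81) = -71*((-98 - 79) - 81) = -71*(-177 - 81) = -71*(-258) = 18318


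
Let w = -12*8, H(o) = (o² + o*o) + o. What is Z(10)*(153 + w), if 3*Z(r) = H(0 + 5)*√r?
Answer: 1045*√10 ≈ 3304.6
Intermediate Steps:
H(o) = o + 2*o² (H(o) = (o² + o²) + o = 2*o² + o = o + 2*o²)
w = -96
Z(r) = 55*√r/3 (Z(r) = (((0 + 5)*(1 + 2*(0 + 5)))*√r)/3 = ((5*(1 + 2*5))*√r)/3 = ((5*(1 + 10))*√r)/3 = ((5*11)*√r)/3 = (55*√r)/3 = 55*√r/3)
Z(10)*(153 + w) = (55*√10/3)*(153 - 96) = (55*√10/3)*57 = 1045*√10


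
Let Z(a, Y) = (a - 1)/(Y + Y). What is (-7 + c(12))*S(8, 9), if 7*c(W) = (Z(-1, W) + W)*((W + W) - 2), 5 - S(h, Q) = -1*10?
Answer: 6395/14 ≈ 456.79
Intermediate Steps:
Z(a, Y) = (-1 + a)/(2*Y) (Z(a, Y) = (-1 + a)/((2*Y)) = (-1 + a)*(1/(2*Y)) = (-1 + a)/(2*Y))
S(h, Q) = 15 (S(h, Q) = 5 - (-1)*10 = 5 - 1*(-10) = 5 + 10 = 15)
c(W) = (-2 + 2*W)*(W - 1/W)/7 (c(W) = (((-1 - 1)/(2*W) + W)*((W + W) - 2))/7 = (((½)*(-2)/W + W)*(2*W - 2))/7 = ((-1/W + W)*(-2 + 2*W))/7 = ((W - 1/W)*(-2 + 2*W))/7 = ((-2 + 2*W)*(W - 1/W))/7 = (-2 + 2*W)*(W - 1/W)/7)
(-7 + c(12))*S(8, 9) = (-7 + (2/7)*(1 + 12*(-1 + 12² - 1*12))/12)*15 = (-7 + (2/7)*(1/12)*(1 + 12*(-1 + 144 - 12)))*15 = (-7 + (2/7)*(1/12)*(1 + 12*131))*15 = (-7 + (2/7)*(1/12)*(1 + 1572))*15 = (-7 + (2/7)*(1/12)*1573)*15 = (-7 + 1573/42)*15 = (1279/42)*15 = 6395/14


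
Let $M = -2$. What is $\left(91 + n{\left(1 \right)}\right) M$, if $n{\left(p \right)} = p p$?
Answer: $-184$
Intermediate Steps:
$n{\left(p \right)} = p^{2}$
$\left(91 + n{\left(1 \right)}\right) M = \left(91 + 1^{2}\right) \left(-2\right) = \left(91 + 1\right) \left(-2\right) = 92 \left(-2\right) = -184$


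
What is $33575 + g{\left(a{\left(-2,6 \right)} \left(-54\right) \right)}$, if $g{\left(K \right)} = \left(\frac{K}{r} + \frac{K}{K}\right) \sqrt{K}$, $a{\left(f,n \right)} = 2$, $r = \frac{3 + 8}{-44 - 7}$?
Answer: $33575 + \frac{33114 i \sqrt{3}}{11} \approx 33575.0 + 5214.1 i$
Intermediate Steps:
$r = - \frac{11}{51}$ ($r = \frac{11}{-51} = 11 \left(- \frac{1}{51}\right) = - \frac{11}{51} \approx -0.21569$)
$g{\left(K \right)} = \sqrt{K} \left(1 - \frac{51 K}{11}\right)$ ($g{\left(K \right)} = \left(\frac{K}{- \frac{11}{51}} + \frac{K}{K}\right) \sqrt{K} = \left(K \left(- \frac{51}{11}\right) + 1\right) \sqrt{K} = \left(- \frac{51 K}{11} + 1\right) \sqrt{K} = \left(1 - \frac{51 K}{11}\right) \sqrt{K} = \sqrt{K} \left(1 - \frac{51 K}{11}\right)$)
$33575 + g{\left(a{\left(-2,6 \right)} \left(-54\right) \right)} = 33575 + \frac{\sqrt{2 \left(-54\right)} \left(11 - 51 \cdot 2 \left(-54\right)\right)}{11} = 33575 + \frac{\sqrt{-108} \left(11 - -5508\right)}{11} = 33575 + \frac{6 i \sqrt{3} \left(11 + 5508\right)}{11} = 33575 + \frac{1}{11} \cdot 6 i \sqrt{3} \cdot 5519 = 33575 + \frac{33114 i \sqrt{3}}{11}$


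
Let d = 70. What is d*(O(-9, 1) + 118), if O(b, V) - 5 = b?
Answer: 7980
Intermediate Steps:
O(b, V) = 5 + b
d*(O(-9, 1) + 118) = 70*((5 - 9) + 118) = 70*(-4 + 118) = 70*114 = 7980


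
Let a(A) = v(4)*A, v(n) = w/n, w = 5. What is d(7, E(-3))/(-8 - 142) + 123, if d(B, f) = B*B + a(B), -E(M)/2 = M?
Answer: 24523/200 ≈ 122.61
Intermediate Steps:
v(n) = 5/n
E(M) = -2*M
a(A) = 5*A/4 (a(A) = (5/4)*A = (5*(¼))*A = 5*A/4)
d(B, f) = B² + 5*B/4 (d(B, f) = B*B + 5*B/4 = B² + 5*B/4)
d(7, E(-3))/(-8 - 142) + 123 = ((¼)*7*(5 + 4*7))/(-8 - 142) + 123 = ((¼)*7*(5 + 28))/(-150) + 123 = -7*33/600 + 123 = -1/150*231/4 + 123 = -77/200 + 123 = 24523/200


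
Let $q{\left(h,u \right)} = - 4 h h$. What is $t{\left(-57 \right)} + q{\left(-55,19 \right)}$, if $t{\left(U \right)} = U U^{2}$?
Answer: $-197293$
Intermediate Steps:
$q{\left(h,u \right)} = - 4 h^{2}$
$t{\left(U \right)} = U^{3}$
$t{\left(-57 \right)} + q{\left(-55,19 \right)} = \left(-57\right)^{3} - 4 \left(-55\right)^{2} = -185193 - 12100 = -197293$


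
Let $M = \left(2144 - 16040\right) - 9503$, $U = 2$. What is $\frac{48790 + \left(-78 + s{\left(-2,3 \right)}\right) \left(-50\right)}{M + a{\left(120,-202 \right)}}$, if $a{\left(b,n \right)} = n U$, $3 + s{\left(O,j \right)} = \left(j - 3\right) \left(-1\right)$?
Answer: $- \frac{52840}{23803} \approx -2.2199$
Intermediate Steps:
$s{\left(O,j \right)} = - j$ ($s{\left(O,j \right)} = -3 + \left(j - 3\right) \left(-1\right) = -3 + \left(-3 + j\right) \left(-1\right) = -3 - \left(-3 + j\right) = - j$)
$a{\left(b,n \right)} = 2 n$ ($a{\left(b,n \right)} = n 2 = 2 n$)
$M = -23399$ ($M = -13896 - 9503 = -23399$)
$\frac{48790 + \left(-78 + s{\left(-2,3 \right)}\right) \left(-50\right)}{M + a{\left(120,-202 \right)}} = \frac{48790 + \left(-78 - 3\right) \left(-50\right)}{-23399 + 2 \left(-202\right)} = \frac{48790 + \left(-78 - 3\right) \left(-50\right)}{-23399 - 404} = \frac{48790 - -4050}{-23803} = \left(48790 + 4050\right) \left(- \frac{1}{23803}\right) = 52840 \left(- \frac{1}{23803}\right) = - \frac{52840}{23803}$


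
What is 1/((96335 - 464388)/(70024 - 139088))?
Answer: 69064/368053 ≈ 0.18765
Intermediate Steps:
1/((96335 - 464388)/(70024 - 139088)) = 1/(-368053/(-69064)) = 1/(-368053*(-1/69064)) = 1/(368053/69064) = 69064/368053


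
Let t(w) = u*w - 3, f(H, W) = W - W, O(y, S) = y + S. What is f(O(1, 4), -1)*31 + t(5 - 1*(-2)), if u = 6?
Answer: 39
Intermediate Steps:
O(y, S) = S + y
f(H, W) = 0
t(w) = -3 + 6*w (t(w) = 6*w - 3 = -3 + 6*w)
f(O(1, 4), -1)*31 + t(5 - 1*(-2)) = 0*31 + (-3 + 6*(5 - 1*(-2))) = 0 + (-3 + 6*(5 + 2)) = 0 + (-3 + 6*7) = 0 + (-3 + 42) = 0 + 39 = 39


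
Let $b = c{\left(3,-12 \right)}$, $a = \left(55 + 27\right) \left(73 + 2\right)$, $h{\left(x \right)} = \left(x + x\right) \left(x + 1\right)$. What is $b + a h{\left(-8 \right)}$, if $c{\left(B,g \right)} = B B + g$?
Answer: $688797$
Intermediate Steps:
$h{\left(x \right)} = 2 x \left(1 + x\right)$
$c{\left(B,g \right)} = g + B^{2}$ ($c{\left(B,g \right)} = B^{2} + g = g + B^{2}$)
$a = 6150$ ($a = 82 \cdot 75 = 6150$)
$b = -3$ ($b = -12 + 3^{2} = -12 + 9 = -3$)
$b + a h{\left(-8 \right)} = -3 + 6150 \cdot 2 \left(-8\right) \left(1 - 8\right) = -3 + 6150 \cdot 2 \left(-8\right) \left(-7\right) = -3 + 6150 \cdot 112 = -3 + 688800 = 688797$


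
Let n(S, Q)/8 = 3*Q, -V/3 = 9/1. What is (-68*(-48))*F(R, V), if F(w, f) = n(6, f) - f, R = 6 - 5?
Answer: -2026944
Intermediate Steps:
V = -27 (V = -27/1 = -27 ≈ -27.000)
n(S, Q) = 24*Q (n(S, Q) = 8*(3*Q) = 24*Q)
R = 1
F(w, f) = 23*f (F(w, f) = 24*f - f = 23*f)
(-68*(-48))*F(R, V) = (-68*(-48))*(23*(-27)) = 3264*(-621) = -2026944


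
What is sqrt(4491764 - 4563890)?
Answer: 3*I*sqrt(8014) ≈ 268.56*I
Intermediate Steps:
sqrt(4491764 - 4563890) = sqrt(-72126) = 3*I*sqrt(8014)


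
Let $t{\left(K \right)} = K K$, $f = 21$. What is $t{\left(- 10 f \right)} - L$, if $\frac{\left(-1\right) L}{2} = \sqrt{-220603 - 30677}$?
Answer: $44100 + 24 i \sqrt{1745} \approx 44100.0 + 1002.6 i$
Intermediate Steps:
$t{\left(K \right)} = K^{2}$
$L = - 24 i \sqrt{1745}$ ($L = - 2 \sqrt{-220603 - 30677} = - 2 \sqrt{-251280} = - 2 \cdot 12 i \sqrt{1745} = - 24 i \sqrt{1745} \approx - 1002.6 i$)
$t{\left(- 10 f \right)} - L = \left(\left(-10\right) 21\right)^{2} - - 24 i \sqrt{1745} = \left(-210\right)^{2} + 24 i \sqrt{1745} = 44100 + 24 i \sqrt{1745}$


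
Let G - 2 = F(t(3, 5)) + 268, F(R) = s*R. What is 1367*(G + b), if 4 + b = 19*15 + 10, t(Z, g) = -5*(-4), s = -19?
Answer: 247427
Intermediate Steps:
t(Z, g) = 20
F(R) = -19*R
b = 291 (b = -4 + (19*15 + 10) = -4 + (285 + 10) = -4 + 295 = 291)
G = -110 (G = 2 + (-19*20 + 268) = 2 + (-380 + 268) = 2 - 112 = -110)
1367*(G + b) = 1367*(-110 + 291) = 1367*181 = 247427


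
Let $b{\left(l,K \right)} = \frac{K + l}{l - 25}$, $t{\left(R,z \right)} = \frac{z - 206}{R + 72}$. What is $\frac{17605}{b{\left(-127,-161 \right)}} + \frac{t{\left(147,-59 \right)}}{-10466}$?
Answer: $\frac{127780102045}{13752324} \approx 9291.5$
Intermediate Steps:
$t{\left(R,z \right)} = \frac{-206 + z}{72 + R}$
$b{\left(l,K \right)} = \frac{K + l}{-25 + l}$
$\frac{17605}{b{\left(-127,-161 \right)}} + \frac{t{\left(147,-59 \right)}}{-10466} = \frac{17605}{\frac{1}{-25 - 127} \left(-161 - 127\right)} + \frac{\frac{1}{72 + 147} \left(-206 - 59\right)}{-10466} = \frac{17605}{\frac{1}{-152} \left(-288\right)} + \frac{1}{219} \left(-265\right) \left(- \frac{1}{10466}\right) = \frac{17605}{\left(- \frac{1}{152}\right) \left(-288\right)} + \frac{1}{219} \left(-265\right) \left(- \frac{1}{10466}\right) = \frac{17605}{\frac{36}{19}} - - \frac{265}{2292054} = 17605 \cdot \frac{19}{36} + \frac{265}{2292054} = \frac{334495}{36} + \frac{265}{2292054} = \frac{127780102045}{13752324}$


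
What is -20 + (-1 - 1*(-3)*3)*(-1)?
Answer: -28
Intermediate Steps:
-20 + (-1 - 1*(-3)*3)*(-1) = -20 + (-1 + 3*3)*(-1) = -20 + (-1 + 9)*(-1) = -20 + 8*(-1) = -20 - 8 = -28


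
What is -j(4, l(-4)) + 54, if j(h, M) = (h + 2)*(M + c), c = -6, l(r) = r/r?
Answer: 84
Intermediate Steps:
l(r) = 1
j(h, M) = (-6 + M)*(2 + h) (j(h, M) = (h + 2)*(M - 6) = (2 + h)*(-6 + M) = (-6 + M)*(2 + h))
-j(4, l(-4)) + 54 = -(-12 - 6*4 + 2*1 + 1*4) + 54 = -(-12 - 24 + 2 + 4) + 54 = -1*(-30) + 54 = 30 + 54 = 84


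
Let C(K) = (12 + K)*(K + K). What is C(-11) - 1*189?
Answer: -211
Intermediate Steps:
C(K) = 2*K*(12 + K) (C(K) = (12 + K)*(2*K) = 2*K*(12 + K))
C(-11) - 1*189 = 2*(-11)*(12 - 11) - 1*189 = 2*(-11)*1 - 189 = -22 - 189 = -211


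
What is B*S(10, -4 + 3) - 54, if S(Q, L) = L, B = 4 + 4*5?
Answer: -78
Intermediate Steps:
B = 24 (B = 4 + 20 = 24)
B*S(10, -4 + 3) - 54 = 24*(-4 + 3) - 54 = 24*(-1) - 54 = -24 - 54 = -78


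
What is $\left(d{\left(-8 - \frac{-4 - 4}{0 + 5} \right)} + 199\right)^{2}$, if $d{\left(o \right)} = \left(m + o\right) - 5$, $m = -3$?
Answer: $\frac{851929}{25} \approx 34077.0$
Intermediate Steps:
$d{\left(o \right)} = -8 + o$ ($d{\left(o \right)} = \left(-3 + o\right) - 5 = -8 + o$)
$\left(d{\left(-8 - \frac{-4 - 4}{0 + 5} \right)} + 199\right)^{2} = \left(\left(-8 - \left(8 + \frac{-4 - 4}{0 + 5}\right)\right) + 199\right)^{2} = \left(\left(-8 - \left(8 - \frac{8}{5}\right)\right) + 199\right)^{2} = \left(\left(-8 - \frac{32}{5}\right) + 199\right)^{2} = \left(- \frac{72}{5} + 199\right)^{2} = \left(\frac{923}{5}\right)^{2} = \frac{851929}{25}$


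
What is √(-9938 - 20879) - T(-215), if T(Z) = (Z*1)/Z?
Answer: -1 + I*√30817 ≈ -1.0 + 175.55*I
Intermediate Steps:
T(Z) = 1 (T(Z) = Z/Z = 1)
√(-9938 - 20879) - T(-215) = √(-9938 - 20879) - 1*1 = √(-30817) - 1 = I*√30817 - 1 = -1 + I*√30817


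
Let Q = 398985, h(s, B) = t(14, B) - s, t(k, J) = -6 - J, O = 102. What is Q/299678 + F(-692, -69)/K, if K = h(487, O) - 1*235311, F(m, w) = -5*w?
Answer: 23504891625/17673959567 ≈ 1.3299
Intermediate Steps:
h(s, B) = -6 - B - s (h(s, B) = (-6 - B) - s = -6 - B - s)
K = -235906 (K = (-6 - 1*102 - 1*487) - 1*235311 = (-6 - 102 - 487) - 235311 = -595 - 235311 = -235906)
Q/299678 + F(-692, -69)/K = 398985/299678 - 5*(-69)/(-235906) = 398985*(1/299678) + 345*(-1/235906) = 398985/299678 - 345/235906 = 23504891625/17673959567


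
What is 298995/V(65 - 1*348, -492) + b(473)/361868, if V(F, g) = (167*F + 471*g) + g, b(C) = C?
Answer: -21612905251/20227335596 ≈ -1.0685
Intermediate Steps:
V(F, g) = 167*F + 472*g
298995/V(65 - 1*348, -492) + b(473)/361868 = 298995/(167*(65 - 1*348) + 472*(-492)) + 473/361868 = 298995/(167*(65 - 348) - 232224) + 473*(1/361868) = 298995/(167*(-283) - 232224) + 473/361868 = 298995/(-47261 - 232224) + 473/361868 = 298995/(-279485) + 473/361868 = 298995*(-1/279485) + 473/361868 = -59799/55897 + 473/361868 = -21612905251/20227335596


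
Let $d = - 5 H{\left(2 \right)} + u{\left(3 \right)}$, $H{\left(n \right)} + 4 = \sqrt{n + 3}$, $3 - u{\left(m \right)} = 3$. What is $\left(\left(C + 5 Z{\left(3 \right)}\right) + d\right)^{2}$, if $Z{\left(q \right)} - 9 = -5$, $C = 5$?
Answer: $2150 - 450 \sqrt{5} \approx 1143.8$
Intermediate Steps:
$Z{\left(q \right)} = 4$ ($Z{\left(q \right)} = 9 - 5 = 4$)
$u{\left(m \right)} = 0$ ($u{\left(m \right)} = 3 - 3 = 0$)
$H{\left(n \right)} = -4 + \sqrt{3 + n}$ ($H{\left(n \right)} = -4 + \sqrt{n + 3} = -4 + \sqrt{3 + n}$)
$d = 20 - 5 \sqrt{5}$ ($d = - 5 \left(-4 + \sqrt{3 + 2}\right) + 0 = - 5 \left(-4 + \sqrt{5}\right) + 0 = \left(20 - 5 \sqrt{5}\right) + 0 = 20 - 5 \sqrt{5} \approx 8.8197$)
$\left(\left(C + 5 Z{\left(3 \right)}\right) + d\right)^{2} = \left(\left(5 + 5 \cdot 4\right) + \left(20 - 5 \sqrt{5}\right)\right)^{2} = \left(\left(5 + 20\right) + \left(20 - 5 \sqrt{5}\right)\right)^{2} = \left(25 + \left(20 - 5 \sqrt{5}\right)\right)^{2} = \left(45 - 5 \sqrt{5}\right)^{2}$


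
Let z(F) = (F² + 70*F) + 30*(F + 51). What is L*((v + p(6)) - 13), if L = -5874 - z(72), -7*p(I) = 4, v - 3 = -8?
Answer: 2572440/7 ≈ 3.6749e+5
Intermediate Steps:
v = -5 (v = 3 - 8 = -5)
z(F) = 1530 + F² + 100*F (z(F) = (F² + 70*F) + 30*(51 + F) = (F² + 70*F) + (1530 + 30*F) = 1530 + F² + 100*F)
p(I) = -4/7 (p(I) = -⅐*4 = -4/7)
L = -19788 (L = -5874 - (1530 + 72² + 100*72) = -5874 - (1530 + 5184 + 7200) = -5874 - 1*13914 = -5874 - 13914 = -19788)
L*((v + p(6)) - 13) = -19788*((-5 - 4/7) - 13) = -19788*(-39/7 - 13) = -19788*(-130/7) = 2572440/7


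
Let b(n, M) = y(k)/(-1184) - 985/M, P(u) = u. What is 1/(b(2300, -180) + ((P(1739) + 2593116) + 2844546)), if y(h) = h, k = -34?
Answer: 5328/28981157837 ≈ 1.8384e-7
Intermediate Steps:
b(n, M) = 17/592 - 985/M (b(n, M) = -34/(-1184) - 985/M = -34*(-1/1184) - 985/M = 17/592 - 985/M)
1/(b(2300, -180) + ((P(1739) + 2593116) + 2844546)) = 1/((17/592 - 985/(-180)) + ((1739 + 2593116) + 2844546)) = 1/((17/592 - 985*(-1/180)) + (2594855 + 2844546)) = 1/((17/592 + 197/36) + 5439401) = 1/(29309/5328 + 5439401) = 1/(28981157837/5328) = 5328/28981157837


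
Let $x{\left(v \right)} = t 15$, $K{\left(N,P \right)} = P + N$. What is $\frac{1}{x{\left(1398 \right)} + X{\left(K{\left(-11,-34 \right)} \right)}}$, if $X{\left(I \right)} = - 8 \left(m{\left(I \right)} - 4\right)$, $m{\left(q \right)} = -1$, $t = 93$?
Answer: $\frac{1}{1435} \approx 0.00069686$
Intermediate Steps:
$K{\left(N,P \right)} = N + P$
$X{\left(I \right)} = 40$ ($X{\left(I \right)} = - 8 \left(-1 - 4\right) = \left(-8\right) \left(-5\right) = 40$)
$x{\left(v \right)} = 1395$ ($x{\left(v \right)} = 93 \cdot 15 = 1395$)
$\frac{1}{x{\left(1398 \right)} + X{\left(K{\left(-11,-34 \right)} \right)}} = \frac{1}{1395 + 40} = \frac{1}{1435}$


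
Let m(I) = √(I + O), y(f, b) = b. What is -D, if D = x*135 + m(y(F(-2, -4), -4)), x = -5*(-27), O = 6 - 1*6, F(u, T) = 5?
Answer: -18225 - 2*I ≈ -18225.0 - 2.0*I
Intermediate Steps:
O = 0 (O = 6 - 6 = 0)
m(I) = √I (m(I) = √(I + 0) = √I)
x = 135
D = 18225 + 2*I (D = 135*135 + √(-4) = 18225 + 2*I ≈ 18225.0 + 2.0*I)
-D = -(18225 + 2*I) = -18225 - 2*I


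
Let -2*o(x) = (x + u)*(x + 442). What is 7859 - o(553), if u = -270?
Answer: 297303/2 ≈ 1.4865e+5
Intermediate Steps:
o(x) = -(-270 + x)*(442 + x)/2 (o(x) = -(x - 270)*(x + 442)/2 = -(-270 + x)*(442 + x)/2)
7859 - o(553) = 7859 - (59670 - 86*553 - ½*553²) = 7859 - (59670 - 47558 - ½*305809) = 7859 - (59670 - 47558 - 305809/2) = 7859 - 1*(-281585/2) = 7859 + 281585/2 = 297303/2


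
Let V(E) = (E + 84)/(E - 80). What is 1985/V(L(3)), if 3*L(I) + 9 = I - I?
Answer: -164755/81 ≈ -2034.0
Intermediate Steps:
L(I) = -3 (L(I) = -3 + (I - I)/3 = -3 + (⅓)*0 = -3 + 0 = -3)
V(E) = (84 + E)/(-80 + E)
1985/V(L(3)) = 1985/(((84 - 3)/(-80 - 3))) = 1985/((81/(-83))) = 1985/((-1/83*81)) = 1985/(-81/83) = 1985*(-83/81) = -164755/81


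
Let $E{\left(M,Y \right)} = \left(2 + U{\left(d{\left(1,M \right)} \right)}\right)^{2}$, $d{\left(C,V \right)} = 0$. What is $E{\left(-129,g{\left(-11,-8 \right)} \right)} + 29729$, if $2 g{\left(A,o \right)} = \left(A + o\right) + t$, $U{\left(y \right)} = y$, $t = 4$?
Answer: $29733$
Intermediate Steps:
$g{\left(A,o \right)} = 2 + \frac{A}{2} + \frac{o}{2}$ ($g{\left(A,o \right)} = \frac{\left(A + o\right) + 4}{2} = \frac{4 + A + o}{2} = 2 + \frac{A}{2} + \frac{o}{2}$)
$E{\left(M,Y \right)} = 4$ ($E{\left(M,Y \right)} = \left(2 + 0\right)^{2} = 2^{2} = 4$)
$E{\left(-129,g{\left(-11,-8 \right)} \right)} + 29729 = 4 + 29729 = 29733$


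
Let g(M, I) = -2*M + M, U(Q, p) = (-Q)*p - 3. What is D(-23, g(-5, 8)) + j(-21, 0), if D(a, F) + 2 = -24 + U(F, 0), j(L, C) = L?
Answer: -50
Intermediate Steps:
U(Q, p) = -3 - Q*p (U(Q, p) = -Q*p - 3 = -3 - Q*p)
g(M, I) = -M
D(a, F) = -29 (D(a, F) = -2 + (-24 + (-3 - 1*F*0)) = -2 + (-24 + (-3 + 0)) = -2 + (-24 - 3) = -2 - 27 = -29)
D(-23, g(-5, 8)) + j(-21, 0) = -29 - 21 = -50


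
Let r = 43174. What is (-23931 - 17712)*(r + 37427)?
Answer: -3356467443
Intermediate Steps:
(-23931 - 17712)*(r + 37427) = (-23931 - 17712)*(43174 + 37427) = -41643*80601 = -3356467443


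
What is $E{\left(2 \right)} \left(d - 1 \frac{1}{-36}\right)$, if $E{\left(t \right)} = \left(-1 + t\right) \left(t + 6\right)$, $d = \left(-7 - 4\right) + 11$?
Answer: $\frac{2}{9} \approx 0.22222$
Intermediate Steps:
$d = 0$ ($d = -11 + 11 = 0$)
$E{\left(t \right)} = \left(-1 + t\right) \left(6 + t\right)$
$E{\left(2 \right)} \left(d - 1 \frac{1}{-36}\right) = \left(-6 + 2^{2} + 5 \cdot 2\right) \left(0 - 1 \frac{1}{-36}\right) = \left(-6 + 4 + 10\right) \left(0 - 1 \left(- \frac{1}{36}\right)\right) = 8 \left(0 - - \frac{1}{36}\right) = 8 \left(0 + \frac{1}{36}\right) = 8 \cdot \frac{1}{36} = \frac{2}{9}$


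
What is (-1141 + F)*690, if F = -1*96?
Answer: -853530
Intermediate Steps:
F = -96
(-1141 + F)*690 = (-1141 - 96)*690 = -1237*690 = -853530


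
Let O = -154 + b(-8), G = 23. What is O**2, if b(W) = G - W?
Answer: 15129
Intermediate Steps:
b(W) = 23 - W
O = -123 (O = -154 + (23 - 1*(-8)) = -154 + (23 + 8) = -154 + 31 = -123)
O**2 = (-123)**2 = 15129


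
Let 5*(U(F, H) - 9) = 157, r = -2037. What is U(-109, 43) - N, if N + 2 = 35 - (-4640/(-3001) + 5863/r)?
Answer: 185466454/30565185 ≈ 6.0679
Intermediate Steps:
U(F, H) = 202/5 (U(F, H) = 9 + (⅕)*157 = 9 + 157/5 = 202/5)
N = 209873404/6113037 (N = -2 + (35 - (-4640/(-3001) + 5863/(-2037))) = -2 + (35 - (-4640*(-1/3001) + 5863*(-1/2037))) = -2 + (35 - (4640/3001 - 5863/2037)) = -2 + (35 - 1*(-8143183/6113037)) = -2 + (35 + 8143183/6113037) = -2 + 222099478/6113037 = 209873404/6113037 ≈ 34.332)
U(-109, 43) - N = 202/5 - 1*209873404/6113037 = 202/5 - 209873404/6113037 = 185466454/30565185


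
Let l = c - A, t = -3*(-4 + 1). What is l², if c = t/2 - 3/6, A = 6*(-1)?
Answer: 100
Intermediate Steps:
t = 9 (t = -3*(-3) = 9)
A = -6
c = 4 (c = 9/2 - 3/6 = 9*(½) - 3*⅙ = 9/2 - ½ = 4)
l = 10 (l = 4 - 1*(-6) = 4 + 6 = 10)
l² = 10² = 100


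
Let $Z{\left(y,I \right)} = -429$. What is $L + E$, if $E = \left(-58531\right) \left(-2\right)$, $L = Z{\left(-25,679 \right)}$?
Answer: $116633$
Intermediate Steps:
$L = -429$
$E = 117062$
$L + E = -429 + 117062 = 116633$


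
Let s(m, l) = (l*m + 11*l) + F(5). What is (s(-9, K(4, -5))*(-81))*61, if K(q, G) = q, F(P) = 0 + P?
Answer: -64233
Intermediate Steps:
F(P) = P
s(m, l) = 5 + 11*l + l*m (s(m, l) = (l*m + 11*l) + 5 = (11*l + l*m) + 5 = 5 + 11*l + l*m)
(s(-9, K(4, -5))*(-81))*61 = ((5 + 11*4 + 4*(-9))*(-81))*61 = ((5 + 44 - 36)*(-81))*61 = (13*(-81))*61 = -1053*61 = -64233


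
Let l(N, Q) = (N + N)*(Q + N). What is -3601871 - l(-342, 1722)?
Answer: -2657951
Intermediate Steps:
l(N, Q) = 2*N*(N + Q) (l(N, Q) = (2*N)*(N + Q) = 2*N*(N + Q))
-3601871 - l(-342, 1722) = -3601871 - 2*(-342)*(-342 + 1722) = -3601871 - 2*(-342)*1380 = -3601871 - 1*(-943920) = -3601871 + 943920 = -2657951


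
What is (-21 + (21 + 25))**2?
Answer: 625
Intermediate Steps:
(-21 + (21 + 25))**2 = (-21 + 46)**2 = 25**2 = 625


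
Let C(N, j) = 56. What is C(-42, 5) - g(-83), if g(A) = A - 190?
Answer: 329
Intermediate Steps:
g(A) = -190 + A
C(-42, 5) - g(-83) = 56 - (-190 - 83) = 56 - 1*(-273) = 56 + 273 = 329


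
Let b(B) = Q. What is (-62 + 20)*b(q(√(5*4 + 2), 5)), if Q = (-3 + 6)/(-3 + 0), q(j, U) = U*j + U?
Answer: 42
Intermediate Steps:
q(j, U) = U + U*j
Q = -1 (Q = 3/(-3) = 3*(-⅓) = -1)
b(B) = -1
(-62 + 20)*b(q(√(5*4 + 2), 5)) = (-62 + 20)*(-1) = -42*(-1) = 42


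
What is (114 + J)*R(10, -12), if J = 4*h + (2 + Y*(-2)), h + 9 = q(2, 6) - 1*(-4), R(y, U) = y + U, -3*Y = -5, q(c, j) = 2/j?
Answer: -188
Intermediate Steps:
Y = 5/3 (Y = -⅓*(-5) = 5/3 ≈ 1.6667)
R(y, U) = U + y
h = -14/3 (h = -9 + (2/6 - 1*(-4)) = -9 + (2*(⅙) + 4) = -9 + (⅓ + 4) = -9 + 13/3 = -14/3 ≈ -4.6667)
J = -20 (J = 4*(-14/3) + (2 + (5/3)*(-2)) = -56/3 + (2 - 10/3) = -56/3 - 4/3 = -20)
(114 + J)*R(10, -12) = (114 - 20)*(-12 + 10) = 94*(-2) = -188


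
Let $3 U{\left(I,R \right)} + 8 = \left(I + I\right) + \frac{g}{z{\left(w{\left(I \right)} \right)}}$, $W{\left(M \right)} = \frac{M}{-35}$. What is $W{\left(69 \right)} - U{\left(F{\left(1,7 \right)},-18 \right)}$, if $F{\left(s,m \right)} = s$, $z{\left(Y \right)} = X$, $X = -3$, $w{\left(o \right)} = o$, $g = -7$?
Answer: $- \frac{236}{315} \approx -0.74921$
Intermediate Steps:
$z{\left(Y \right)} = -3$
$W{\left(M \right)} = - \frac{M}{35}$ ($W{\left(M \right)} = M \left(- \frac{1}{35}\right) = - \frac{M}{35}$)
$U{\left(I,R \right)} = - \frac{17}{9} + \frac{2 I}{3}$ ($U{\left(I,R \right)} = - \frac{8}{3} + \frac{\left(I + I\right) - \frac{7}{-3}}{3} = - \frac{8}{3} + \frac{2 I - - \frac{7}{3}}{3} = - \frac{8}{3} + \frac{2 I + \frac{7}{3}}{3} = - \frac{8}{3} + \frac{\frac{7}{3} + 2 I}{3} = - \frac{8}{3} + \left(\frac{7}{9} + \frac{2 I}{3}\right) = - \frac{17}{9} + \frac{2 I}{3}$)
$W{\left(69 \right)} - U{\left(F{\left(1,7 \right)},-18 \right)} = \left(- \frac{1}{35}\right) 69 - \left(- \frac{17}{9} + \frac{2}{3} \cdot 1\right) = - \frac{69}{35} - \left(- \frac{17}{9} + \frac{2}{3}\right) = - \frac{69}{35} - - \frac{11}{9} = - \frac{69}{35} + \frac{11}{9} = - \frac{236}{315}$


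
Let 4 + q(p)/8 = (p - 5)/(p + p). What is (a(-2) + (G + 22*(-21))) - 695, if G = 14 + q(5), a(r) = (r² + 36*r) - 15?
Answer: -1258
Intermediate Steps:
q(p) = -32 + 4*(-5 + p)/p (q(p) = -32 + 8*((p - 5)/(p + p)) = -32 + 8*((-5 + p)/((2*p))) = -32 + 8*((-5 + p)*(1/(2*p))) = -32 + 8*((-5 + p)/(2*p)) = -32 + 4*(-5 + p)/p)
a(r) = -15 + r² + 36*r
G = -18 (G = 14 + (-28 - 20/5) = 14 + (-28 - 20*⅕) = 14 + (-28 - 4) = 14 - 32 = -18)
(a(-2) + (G + 22*(-21))) - 695 = ((-15 + (-2)² + 36*(-2)) + (-18 + 22*(-21))) - 695 = ((-15 + 4 - 72) + (-18 - 462)) - 695 = (-83 - 480) - 695 = -563 - 695 = -1258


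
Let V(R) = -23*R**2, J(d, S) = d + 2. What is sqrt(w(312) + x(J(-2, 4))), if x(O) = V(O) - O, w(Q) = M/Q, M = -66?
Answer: I*sqrt(143)/26 ≈ 0.45993*I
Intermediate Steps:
J(d, S) = 2 + d
w(Q) = -66/Q
x(O) = -O - 23*O**2 (x(O) = -23*O**2 - O = -O - 23*O**2)
sqrt(w(312) + x(J(-2, 4))) = sqrt(-66/312 + (2 - 2)*(-1 - 23*(2 - 2))) = sqrt(-66*1/312 + 0*(-1 - 23*0)) = sqrt(-11/52 + 0*(-1 + 0)) = sqrt(-11/52 + 0*(-1)) = sqrt(-11/52 + 0) = sqrt(-11/52) = I*sqrt(143)/26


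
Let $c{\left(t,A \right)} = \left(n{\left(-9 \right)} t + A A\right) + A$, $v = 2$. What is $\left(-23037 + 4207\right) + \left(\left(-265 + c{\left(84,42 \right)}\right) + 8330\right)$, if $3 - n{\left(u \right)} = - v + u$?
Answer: $-7783$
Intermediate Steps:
$n{\left(u \right)} = 5 - u$ ($n{\left(u \right)} = 3 - \left(\left(-1\right) 2 + u\right) = 3 - \left(-2 + u\right) = 5 - u$)
$c{\left(t,A \right)} = A + A^{2} + 14 t$ ($c{\left(t,A \right)} = \left(\left(5 - -9\right) t + A A\right) + A = \left(\left(5 + 9\right) t + A^{2}\right) + A = \left(14 t + A^{2}\right) + A = \left(A^{2} + 14 t\right) + A = A + A^{2} + 14 t$)
$\left(-23037 + 4207\right) + \left(\left(-265 + c{\left(84,42 \right)}\right) + 8330\right) = \left(-23037 + 4207\right) + \left(\left(-265 + \left(42 + 42^{2} + 14 \cdot 84\right)\right) + 8330\right) = -18830 + \left(\left(-265 + \left(42 + 1764 + 1176\right)\right) + 8330\right) = -18830 + \left(\left(-265 + 2982\right) + 8330\right) = -18830 + \left(2717 + 8330\right) = -18830 + 11047 = -7783$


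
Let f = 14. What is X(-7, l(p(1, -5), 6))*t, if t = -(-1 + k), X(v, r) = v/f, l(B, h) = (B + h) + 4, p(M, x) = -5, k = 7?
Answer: 3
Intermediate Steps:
l(B, h) = 4 + B + h
X(v, r) = v/14
t = -6 (t = -(-1 + 7) = -1*6 = -6)
X(-7, l(p(1, -5), 6))*t = ((1/14)*(-7))*(-6) = -½*(-6) = 3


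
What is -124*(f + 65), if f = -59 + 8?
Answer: -1736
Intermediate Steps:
f = -51
-124*(f + 65) = -124*(-51 + 65) = -124*14 = -1736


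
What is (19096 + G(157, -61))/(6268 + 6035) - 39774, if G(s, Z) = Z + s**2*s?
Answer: -485450594/12303 ≈ -39458.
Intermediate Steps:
G(s, Z) = Z + s**3
(19096 + G(157, -61))/(6268 + 6035) - 39774 = (19096 + (-61 + 157**3))/(6268 + 6035) - 39774 = (19096 + (-61 + 3869893))/12303 - 39774 = (19096 + 3869832)*(1/12303) - 39774 = 3888928*(1/12303) - 39774 = 3888928/12303 - 39774 = -485450594/12303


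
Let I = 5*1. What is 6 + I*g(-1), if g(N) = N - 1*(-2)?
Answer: 11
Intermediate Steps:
I = 5
g(N) = 2 + N (g(N) = N + 2 = 2 + N)
6 + I*g(-1) = 6 + 5*(2 - 1) = 6 + 5*1 = 6 + 5 = 11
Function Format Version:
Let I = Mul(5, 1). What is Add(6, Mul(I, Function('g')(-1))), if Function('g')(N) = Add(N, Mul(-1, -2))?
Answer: 11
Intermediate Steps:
I = 5
Function('g')(N) = Add(2, N) (Function('g')(N) = Add(N, 2) = Add(2, N))
Add(6, Mul(I, Function('g')(-1))) = Add(6, Mul(5, Add(2, -1))) = Add(6, Mul(5, 1)) = Add(6, 5) = 11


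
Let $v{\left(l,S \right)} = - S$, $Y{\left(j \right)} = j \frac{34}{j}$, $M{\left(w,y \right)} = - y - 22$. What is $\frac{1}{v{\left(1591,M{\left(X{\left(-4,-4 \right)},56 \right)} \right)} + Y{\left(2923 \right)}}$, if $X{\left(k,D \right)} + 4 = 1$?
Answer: $\frac{1}{112} \approx 0.0089286$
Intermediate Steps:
$X{\left(k,D \right)} = -3$ ($X{\left(k,D \right)} = -4 + 1 = -3$)
$M{\left(w,y \right)} = -22 - y$
$Y{\left(j \right)} = 34$
$\frac{1}{v{\left(1591,M{\left(X{\left(-4,-4 \right)},56 \right)} \right)} + Y{\left(2923 \right)}} = \frac{1}{- (-22 - 56) + 34} = \frac{1}{\left(-1\right) \left(-78\right) + 34} = \frac{1}{78 + 34} = \frac{1}{112}$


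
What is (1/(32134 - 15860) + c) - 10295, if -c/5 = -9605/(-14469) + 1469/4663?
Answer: -11309177237231183/1097989643478 ≈ -10300.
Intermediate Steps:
c = -330215380/67468947 (c = -5*(-9605/(-14469) + 1469/4663) = -5*(-9605*(-1/14469) + 1469*(1/4663)) = -5*(9605/14469 + 1469/4663) = -5*66043076/67468947 = -330215380/67468947 ≈ -4.8943)
(1/(32134 - 15860) + c) - 10295 = (1/(32134 - 15860) - 330215380/67468947) - 10295 = (1/16274 - 330215380/67468947) - 10295 = -5373857625173/1097989643478 - 10295 = -11309177237231183/1097989643478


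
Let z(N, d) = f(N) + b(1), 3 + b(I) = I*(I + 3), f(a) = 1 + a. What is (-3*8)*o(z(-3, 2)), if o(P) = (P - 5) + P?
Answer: 168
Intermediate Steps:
b(I) = -3 + I*(3 + I) (b(I) = -3 + I*(I + 3) = -3 + I*(3 + I))
z(N, d) = 2 + N (z(N, d) = (1 + N) + (-3 + 1² + 3*1) = (1 + N) + (-3 + 1 + 3) = (1 + N) + 1 = 2 + N)
o(P) = -5 + 2*P (o(P) = (-5 + P) + P = -5 + 2*P)
(-3*8)*o(z(-3, 2)) = (-3*8)*(-5 + 2*(2 - 3)) = -24*(-5 + 2*(-1)) = -24*(-5 - 2) = -24*(-7) = 168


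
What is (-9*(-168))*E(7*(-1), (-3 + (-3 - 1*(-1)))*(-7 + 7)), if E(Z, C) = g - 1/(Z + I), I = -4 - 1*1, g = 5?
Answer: 7686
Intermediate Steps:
I = -5 (I = -4 - 1 = -5)
E(Z, C) = 5 - 1/(-5 + Z) (E(Z, C) = 5 - 1/(Z - 5) = 5 - 1/(-5 + Z))
(-9*(-168))*E(7*(-1), (-3 + (-3 - 1*(-1)))*(-7 + 7)) = (-9*(-168))*((-26 + 5*(7*(-1)))/(-5 + 7*(-1))) = 1512*((-26 + 5*(-7))/(-5 - 7)) = 1512*((-26 - 35)/(-12)) = 1512*(-1/12*(-61)) = 1512*(61/12) = 7686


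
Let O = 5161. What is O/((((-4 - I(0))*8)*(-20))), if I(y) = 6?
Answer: 5161/1600 ≈ 3.2256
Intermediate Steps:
O/((((-4 - I(0))*8)*(-20))) = 5161/((((-4 - 1*6)*8)*(-20))) = 5161/((((-4 - 6)*8)*(-20))) = 5161/((-10*8*(-20))) = 5161/((-80*(-20))) = 5161/1600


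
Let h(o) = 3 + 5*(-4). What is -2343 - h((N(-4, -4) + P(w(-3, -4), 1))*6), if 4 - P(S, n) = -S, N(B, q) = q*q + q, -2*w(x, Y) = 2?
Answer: -2326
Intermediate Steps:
w(x, Y) = -1 (w(x, Y) = -1/2*2 = -1)
N(B, q) = q + q**2 (N(B, q) = q**2 + q = q + q**2)
P(S, n) = 4 + S (P(S, n) = 4 - (-1)*S = 4 + S)
h(o) = -17 (h(o) = 3 - 20 = -17)
-2343 - h((N(-4, -4) + P(w(-3, -4), 1))*6) = -2343 - 1*(-17) = -2343 + 17 = -2326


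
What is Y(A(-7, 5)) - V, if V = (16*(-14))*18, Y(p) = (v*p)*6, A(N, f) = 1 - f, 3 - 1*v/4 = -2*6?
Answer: 2592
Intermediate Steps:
v = 60 (v = 12 - (-8)*6 = 12 - 4*(-12) = 12 + 48 = 60)
Y(p) = 360*p (Y(p) = (60*p)*6 = 360*p)
V = -4032 (V = -224*18 = -4032)
Y(A(-7, 5)) - V = 360*(1 - 1*5) - 1*(-4032) = 360*(1 - 5) + 4032 = 360*(-4) + 4032 = -1440 + 4032 = 2592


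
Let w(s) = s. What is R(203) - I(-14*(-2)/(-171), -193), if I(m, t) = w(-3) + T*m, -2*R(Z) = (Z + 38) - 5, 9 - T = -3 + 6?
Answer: -6499/57 ≈ -114.02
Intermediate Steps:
T = 6 (T = 9 - (-3 + 6) = 9 - 1*3 = 9 - 3 = 6)
R(Z) = -33/2 - Z/2 (R(Z) = -((Z + 38) - 5)/2 = -((38 + Z) - 5)/2 = -(33 + Z)/2 = -33/2 - Z/2)
I(m, t) = -3 + 6*m
R(203) - I(-14*(-2)/(-171), -193) = (-33/2 - ½*203) - (-3 + 6*(-14*(-2)/(-171))) = (-33/2 - 203/2) - (-3 + 6*(28*(-1/171))) = -118 - (-3 + 6*(-28/171)) = -118 - (-3 - 56/57) = -118 - 1*(-227/57) = -118 + 227/57 = -6499/57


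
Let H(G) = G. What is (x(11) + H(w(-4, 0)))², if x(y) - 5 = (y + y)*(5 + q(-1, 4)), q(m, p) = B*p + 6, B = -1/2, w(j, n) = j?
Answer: 39601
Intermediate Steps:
B = -½ (B = -1*½ = -½ ≈ -0.50000)
q(m, p) = 6 - p/2 (q(m, p) = -p/2 + 6 = 6 - p/2)
x(y) = 5 + 18*y (x(y) = 5 + (y + y)*(5 + (6 - ½*4)) = 5 + (2*y)*(5 + (6 - 2)) = 5 + (2*y)*(5 + 4) = 5 + (2*y)*9 = 5 + 18*y)
(x(11) + H(w(-4, 0)))² = ((5 + 18*11) - 4)² = ((5 + 198) - 4)² = (203 - 4)² = 199² = 39601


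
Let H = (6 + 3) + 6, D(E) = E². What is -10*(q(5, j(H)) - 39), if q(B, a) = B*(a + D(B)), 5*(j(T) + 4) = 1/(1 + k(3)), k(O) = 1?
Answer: -665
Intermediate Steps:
H = 15 (H = 9 + 6 = 15)
j(T) = -39/10 (j(T) = -4 + 1/(5*(1 + 1)) = -4 + (⅕)/2 = -4 + (⅕)*(½) = -4 + ⅒ = -39/10)
q(B, a) = B*(a + B²)
-10*(q(5, j(H)) - 39) = -10*(5*(-39/10 + 5²) - 39) = -10*(5*(-39/10 + 25) - 39) = -10*(5*(211/10) - 39) = -10*(211/2 - 39) = -10*133/2 = -665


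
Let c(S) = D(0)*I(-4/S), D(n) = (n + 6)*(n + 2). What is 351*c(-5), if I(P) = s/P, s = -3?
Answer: -15795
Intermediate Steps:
D(n) = (2 + n)*(6 + n) (D(n) = (6 + n)*(2 + n) = (2 + n)*(6 + n))
I(P) = -3/P
c(S) = 9*S (c(S) = (12 + 0² + 8*0)*(-3*(-S/4)) = (12 + 0 + 0)*(-(-3)*S/4) = 12*(3*S/4) = 9*S)
351*c(-5) = 351*(9*(-5)) = 351*(-45) = -15795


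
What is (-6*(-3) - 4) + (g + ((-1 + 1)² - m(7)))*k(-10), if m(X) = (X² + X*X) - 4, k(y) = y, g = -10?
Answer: 1054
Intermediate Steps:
m(X) = -4 + 2*X² (m(X) = (X² + X²) - 4 = 2*X² - 4 = -4 + 2*X²)
(-6*(-3) - 4) + (g + ((-1 + 1)² - m(7)))*k(-10) = (-6*(-3) - 4) + (-10 + ((-1 + 1)² - (-4 + 2*7²)))*(-10) = (18 - 4) + (-10 + (0² - (-4 + 2*49)))*(-10) = 14 + (-10 + (0 - (-4 + 98)))*(-10) = 14 + (-10 + (0 - 1*94))*(-10) = 14 + (-10 + (0 - 94))*(-10) = 14 + (-10 - 94)*(-10) = 14 - 104*(-10) = 14 + 1040 = 1054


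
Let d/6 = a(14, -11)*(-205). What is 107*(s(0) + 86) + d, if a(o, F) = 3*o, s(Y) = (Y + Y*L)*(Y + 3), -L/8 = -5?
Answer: -42458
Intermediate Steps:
L = 40 (L = -8*(-5) = 40)
s(Y) = 41*Y*(3 + Y) (s(Y) = (Y + Y*40)*(Y + 3) = (Y + 40*Y)*(3 + Y) = (41*Y)*(3 + Y) = 41*Y*(3 + Y))
d = -51660 (d = 6*((3*14)*(-205)) = 6*(42*(-205)) = 6*(-8610) = -51660)
107*(s(0) + 86) + d = 107*(41*0*(3 + 0) + 86) - 51660 = 107*(41*0*3 + 86) - 51660 = 107*(0 + 86) - 51660 = 107*86 - 51660 = 9202 - 51660 = -42458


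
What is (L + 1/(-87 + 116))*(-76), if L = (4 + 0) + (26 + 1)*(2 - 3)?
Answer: 50616/29 ≈ 1745.4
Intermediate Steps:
L = -23 (L = 4 + 27*(-1) = 4 - 27 = -23)
(L + 1/(-87 + 116))*(-76) = (-23 + 1/(-87 + 116))*(-76) = (-23 + 1/29)*(-76) = -666/29*(-76) = 50616/29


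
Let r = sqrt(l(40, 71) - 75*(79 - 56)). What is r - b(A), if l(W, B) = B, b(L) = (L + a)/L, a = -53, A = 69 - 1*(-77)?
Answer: -93/146 + I*sqrt(1654) ≈ -0.63699 + 40.669*I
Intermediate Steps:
A = 146 (A = 69 + 77 = 146)
b(L) = (-53 + L)/L (b(L) = (L - 53)/L = (-53 + L)/L)
r = I*sqrt(1654) (r = sqrt(71 - 75*(79 - 56)) = sqrt(71 - 75*23) = sqrt(71 - 1725) = sqrt(-1654) = I*sqrt(1654) ≈ 40.669*I)
r - b(A) = I*sqrt(1654) - (-53 + 146)/146 = I*sqrt(1654) - 93/146 = -93/146 + I*sqrt(1654)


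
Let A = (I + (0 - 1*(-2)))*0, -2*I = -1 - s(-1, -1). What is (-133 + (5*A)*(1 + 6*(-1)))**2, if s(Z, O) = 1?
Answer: 17689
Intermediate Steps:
I = 1 (I = -(-1 - 1*1)/2 = -(-1 - 1)/2 = -1/2*(-2) = 1)
A = 0 (A = (1 + (0 - 1*(-2)))*0 = (1 + (0 + 2))*0 = (1 + 2)*0 = 3*0 = 0)
(-133 + (5*A)*(1 + 6*(-1)))**2 = (-133 + (5*0)*(1 + 6*(-1)))**2 = (-133 + 0*(1 - 6))**2 = (-133 + 0*(-5))**2 = (-133 + 0)**2 = (-133)**2 = 17689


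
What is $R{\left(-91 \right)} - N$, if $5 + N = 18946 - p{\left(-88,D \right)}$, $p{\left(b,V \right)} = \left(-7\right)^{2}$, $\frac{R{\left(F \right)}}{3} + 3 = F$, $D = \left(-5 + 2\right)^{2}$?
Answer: $-19174$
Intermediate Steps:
$D = 9$ ($D = \left(-3\right)^{2} = 9$)
$R{\left(F \right)} = -9 + 3 F$
$p{\left(b,V \right)} = 49$
$N = 18892$ ($N = -5 + \left(18946 - 49\right) = -5 + 18897 = 18892$)
$R{\left(-91 \right)} - N = \left(-9 + 3 \left(-91\right)\right) - 18892 = \left(-9 - 273\right) - 18892 = -282 - 18892 = -19174$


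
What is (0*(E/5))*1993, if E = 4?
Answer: 0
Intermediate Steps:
(0*(E/5))*1993 = (0*(4/5))*1993 = (0*(4*(⅕)))*1993 = (0*(⅘))*1993 = 0*1993 = 0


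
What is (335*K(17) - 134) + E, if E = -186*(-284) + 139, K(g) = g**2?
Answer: 149644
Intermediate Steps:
E = 52963 (E = 52824 + 139 = 52963)
(335*K(17) - 134) + E = (335*17**2 - 134) + 52963 = (335*289 - 134) + 52963 = (96815 - 134) + 52963 = 96681 + 52963 = 149644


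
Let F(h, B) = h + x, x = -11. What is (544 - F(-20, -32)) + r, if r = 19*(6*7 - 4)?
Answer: 1297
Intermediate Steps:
F(h, B) = -11 + h (F(h, B) = h - 11 = -11 + h)
r = 722 (r = 19*(42 - 4) = 19*38 = 722)
(544 - F(-20, -32)) + r = (544 - (-11 - 20)) + 722 = (544 - 1*(-31)) + 722 = (544 + 31) + 722 = 575 + 722 = 1297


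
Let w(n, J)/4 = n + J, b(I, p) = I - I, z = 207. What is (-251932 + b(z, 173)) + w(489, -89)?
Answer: -250332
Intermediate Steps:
b(I, p) = 0
w(n, J) = 4*J + 4*n (w(n, J) = 4*(n + J) = 4*(J + n) = 4*J + 4*n)
(-251932 + b(z, 173)) + w(489, -89) = (-251932 + 0) + (4*(-89) + 4*489) = -251932 + (-356 + 1956) = -251932 + 1600 = -250332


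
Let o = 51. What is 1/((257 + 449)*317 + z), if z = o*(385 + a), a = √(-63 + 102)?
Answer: 243437/59261471530 - 51*√39/59261471530 ≈ 4.1025e-6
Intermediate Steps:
a = √39 ≈ 6.2450
z = 19635 + 51*√39 (z = 51*(385 + √39) = 19635 + 51*√39 ≈ 19954.)
1/((257 + 449)*317 + z) = 1/((257 + 449)*317 + (19635 + 51*√39)) = 1/(706*317 + (19635 + 51*√39)) = 1/(223802 + (19635 + 51*√39)) = 1/(243437 + 51*√39)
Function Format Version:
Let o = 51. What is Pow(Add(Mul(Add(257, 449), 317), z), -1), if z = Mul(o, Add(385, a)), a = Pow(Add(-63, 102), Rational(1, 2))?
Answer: Add(Rational(243437, 59261471530), Mul(Rational(-51, 59261471530), Pow(39, Rational(1, 2)))) ≈ 4.1025e-6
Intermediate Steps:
a = Pow(39, Rational(1, 2)) ≈ 6.2450
z = Add(19635, Mul(51, Pow(39, Rational(1, 2)))) (z = Mul(51, Add(385, Pow(39, Rational(1, 2)))) = Add(19635, Mul(51, Pow(39, Rational(1, 2)))) ≈ 19954.)
Pow(Add(Mul(Add(257, 449), 317), z), -1) = Pow(Add(Mul(Add(257, 449), 317), Add(19635, Mul(51, Pow(39, Rational(1, 2))))), -1) = Pow(Add(Mul(706, 317), Add(19635, Mul(51, Pow(39, Rational(1, 2))))), -1) = Pow(Add(223802, Add(19635, Mul(51, Pow(39, Rational(1, 2))))), -1) = Pow(Add(243437, Mul(51, Pow(39, Rational(1, 2)))), -1)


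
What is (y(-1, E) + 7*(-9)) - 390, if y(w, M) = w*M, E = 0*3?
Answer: -453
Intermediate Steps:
E = 0
y(w, M) = M*w
(y(-1, E) + 7*(-9)) - 390 = (0*(-1) + 7*(-9)) - 390 = (0 - 63) - 390 = -63 - 390 = -453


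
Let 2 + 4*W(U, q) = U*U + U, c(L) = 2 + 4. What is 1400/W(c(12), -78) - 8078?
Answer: -7938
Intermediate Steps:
c(L) = 6
W(U, q) = -½ + U/4 + U²/4 (W(U, q) = -½ + (U*U + U)/4 = -½ + (U² + U)/4 = -½ + (U + U²)/4 = -½ + (U/4 + U²/4) = -½ + U/4 + U²/4)
1400/W(c(12), -78) - 8078 = 1400/(-½ + (¼)*6 + (¼)*6²) - 8078 = 1400/(-½ + 3/2 + (¼)*36) - 8078 = 1400/(-½ + 3/2 + 9) - 8078 = 1400/10 - 8078 = 1400*(⅒) - 8078 = 140 - 8078 = -7938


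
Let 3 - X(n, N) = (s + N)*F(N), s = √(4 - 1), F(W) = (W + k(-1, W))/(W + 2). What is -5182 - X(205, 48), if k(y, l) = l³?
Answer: 505147/5 + 11064*√3/5 ≈ 1.0486e+5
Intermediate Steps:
F(W) = (W + W³)/(2 + W) (F(W) = (W + W³)/(W + 2) = (W + W³)/(2 + W))
s = √3 ≈ 1.7320
X(n, N) = 3 - (N + √3)*(N + N³)/(2 + N) (X(n, N) = 3 - (√3 + N)*(N + N³)/(2 + N) = 3 - (N + √3)*(N + N³)/(2 + N))
-5182 - X(205, 48) = -5182 - (6 + 3*48 - 1*48²*(1 + 48²) - 1*48*√3*(1 + 48²))/(2 + 48) = -5182 - (6 + 144 - 1*2304*(1 + 2304) - 1*48*√3*(1 + 2304))/50 = -5182 - (6 + 144 - 1*2304*2305 - 1*48*√3*2305)/50 = -5182 - (6 + 144 - 5310720 - 110640*√3)/50 = -5182 - (-5310570 - 110640*√3)/50 = -5182 - (-531057/5 - 11064*√3/5) = -5182 + (531057/5 + 11064*√3/5) = 505147/5 + 11064*√3/5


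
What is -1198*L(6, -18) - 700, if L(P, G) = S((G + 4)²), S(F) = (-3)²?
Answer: -11482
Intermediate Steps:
S(F) = 9
L(P, G) = 9
-1198*L(6, -18) - 700 = -1198*9 - 700 = -10782 - 700 = -11482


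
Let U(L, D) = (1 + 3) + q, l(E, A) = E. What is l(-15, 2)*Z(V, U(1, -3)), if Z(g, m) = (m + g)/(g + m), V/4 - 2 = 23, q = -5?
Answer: -15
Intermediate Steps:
V = 100 (V = 8 + 4*23 = 8 + 92 = 100)
U(L, D) = -1 (U(L, D) = (1 + 3) - 5 = 4 - 5 = -1)
Z(g, m) = 1 (Z(g, m) = (g + m)/(g + m) = 1)
l(-15, 2)*Z(V, U(1, -3)) = -15*1 = -15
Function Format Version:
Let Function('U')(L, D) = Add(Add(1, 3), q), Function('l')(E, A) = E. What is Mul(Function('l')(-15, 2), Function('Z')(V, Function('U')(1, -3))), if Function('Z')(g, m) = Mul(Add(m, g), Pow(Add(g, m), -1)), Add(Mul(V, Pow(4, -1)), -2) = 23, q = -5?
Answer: -15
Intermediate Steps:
V = 100 (V = Add(8, Mul(4, 23)) = Add(8, 92) = 100)
Function('U')(L, D) = -1 (Function('U')(L, D) = Add(Add(1, 3), -5) = Add(4, -5) = -1)
Function('Z')(g, m) = 1 (Function('Z')(g, m) = Mul(Add(g, m), Pow(Add(g, m), -1)) = 1)
Mul(Function('l')(-15, 2), Function('Z')(V, Function('U')(1, -3))) = Mul(-15, 1) = -15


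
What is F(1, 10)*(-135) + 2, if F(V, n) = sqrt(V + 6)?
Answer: 2 - 135*sqrt(7) ≈ -355.18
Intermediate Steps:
F(V, n) = sqrt(6 + V)
F(1, 10)*(-135) + 2 = sqrt(6 + 1)*(-135) + 2 = sqrt(7)*(-135) + 2 = -135*sqrt(7) + 2 = 2 - 135*sqrt(7)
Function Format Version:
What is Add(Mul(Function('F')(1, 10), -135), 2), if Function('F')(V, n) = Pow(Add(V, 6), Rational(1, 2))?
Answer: Add(2, Mul(-135, Pow(7, Rational(1, 2)))) ≈ -355.18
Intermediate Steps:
Function('F')(V, n) = Pow(Add(6, V), Rational(1, 2))
Add(Mul(Function('F')(1, 10), -135), 2) = Add(Mul(Pow(Add(6, 1), Rational(1, 2)), -135), 2) = Add(Mul(Pow(7, Rational(1, 2)), -135), 2) = Add(Mul(-135, Pow(7, Rational(1, 2))), 2) = Add(2, Mul(-135, Pow(7, Rational(1, 2))))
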